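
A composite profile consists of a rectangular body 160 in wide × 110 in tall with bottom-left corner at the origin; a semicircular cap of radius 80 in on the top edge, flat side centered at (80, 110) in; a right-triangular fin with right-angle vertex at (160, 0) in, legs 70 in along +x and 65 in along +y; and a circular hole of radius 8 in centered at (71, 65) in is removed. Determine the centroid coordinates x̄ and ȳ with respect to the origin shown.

x̄ = 87.97 in, ȳ = 82.46 in

rectangular body: A = 160 × 110 = 17600.00, centroid at (80.00, 55.00).
semicircular top: A = ½π·80² = 10053.10, centroid at (80.00, 143.95).
triangular fin: A = ½·70·65 = 2275.00, centroid at (183.33, 21.67).
hole: A = −π·8² = -201.06, centroid at (71.00, 65.00).
ΣA = 29727.03 in², ΣAx̄ = 2615055.66 in³, ΣAȳ = 2451396.59 in³.
x̄ = 2615055.66/29727.03 = 87.97 in; ȳ = 2451396.59/29727.03 = 82.46 in.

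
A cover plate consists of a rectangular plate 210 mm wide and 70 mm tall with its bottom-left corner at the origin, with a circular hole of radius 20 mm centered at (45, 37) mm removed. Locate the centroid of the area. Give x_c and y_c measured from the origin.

plate: A = 210 × 70 = 14700.00, centroid at (105.00, 35.00).
hole: A = −π·20² = -1256.64, centroid at (45.00, 37.00).
ΣA = 13443.36 mm², ΣAx_c = 1486951.33 mm³, ΣAy_c = 468004.43 mm³.
x_c = 1486951.33/13443.36 = 110.61 mm; y_c = 468004.43/13443.36 = 34.81 mm.

x_c = 110.61 mm, y_c = 34.81 mm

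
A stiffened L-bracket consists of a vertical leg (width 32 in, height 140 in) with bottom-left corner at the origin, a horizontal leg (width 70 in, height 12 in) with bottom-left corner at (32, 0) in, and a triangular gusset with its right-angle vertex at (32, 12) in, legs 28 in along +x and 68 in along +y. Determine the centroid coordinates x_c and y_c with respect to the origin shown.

vertical leg: A = 32 × 140 = 4480.00, centroid at (16.00, 70.00).
horizontal leg: A = 70 × 12 = 840.00, centroid at (67.00, 6.00).
gusset: A = ½·28·68 = 952.00, centroid at (41.33, 34.67).
ΣA = 6272.00 in², ΣAx_c = 167309.33 in³, ΣAy_c = 351642.67 in³.
x_c = 167309.33/6272.00 = 26.68 in; y_c = 351642.67/6272.00 = 56.07 in.

x_c = 26.68 in, y_c = 56.07 in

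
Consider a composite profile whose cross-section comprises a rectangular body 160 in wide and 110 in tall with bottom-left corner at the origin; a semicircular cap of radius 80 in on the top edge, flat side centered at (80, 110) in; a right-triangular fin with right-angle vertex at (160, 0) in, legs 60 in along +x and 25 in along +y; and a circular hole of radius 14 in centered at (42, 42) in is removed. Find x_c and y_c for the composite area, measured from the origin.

x_c = 83.54 in, y_c = 86.21 in

rectangular body: A = 160 × 110 = 17600.00, centroid at (80.00, 55.00).
semicircular top: A = ½π·80² = 10053.10, centroid at (80.00, 143.95).
triangular fin: A = ½·60·25 = 750.00, centroid at (180.00, 8.33).
hole: A = −π·14² = -615.75, centroid at (42.00, 42.00).
ΣA = 27787.34 in², ΣAx_c = 2321386.13 in³, ΣAy_c = 2395562.36 in³.
x_c = 2321386.13/27787.34 = 83.54 in; y_c = 2395562.36/27787.34 = 86.21 in.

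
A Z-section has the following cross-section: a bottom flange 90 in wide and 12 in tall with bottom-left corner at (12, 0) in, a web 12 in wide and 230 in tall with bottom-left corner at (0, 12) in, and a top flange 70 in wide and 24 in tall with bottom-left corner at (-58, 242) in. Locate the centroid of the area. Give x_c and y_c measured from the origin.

bottom flange: A = 90 × 12 = 1080.00, centroid at (57.00, 6.00).
web: A = 12 × 230 = 2760.00, centroid at (6.00, 127.00).
top flange: A = 70 × 24 = 1680.00, centroid at (-23.00, 254.00).
ΣA = 5520.00 in², ΣAx_c = 39480.00 in³, ΣAy_c = 783720.00 in³.
x_c = 39480.00/5520.00 = 7.15 in; y_c = 783720.00/5520.00 = 141.98 in.

x_c = 7.15 in, y_c = 141.98 in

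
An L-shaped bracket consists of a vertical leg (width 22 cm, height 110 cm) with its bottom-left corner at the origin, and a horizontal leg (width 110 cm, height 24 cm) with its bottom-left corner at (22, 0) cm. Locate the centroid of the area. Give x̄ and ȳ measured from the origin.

vertical leg: A = 22 × 110 = 2420.00, centroid at (11.00, 55.00).
horizontal leg: A = 110 × 24 = 2640.00, centroid at (77.00, 12.00).
ΣA = 5060.00 cm², ΣAx̄ = 229900.00 cm³, ΣAȳ = 164780.00 cm³.
x̄ = 229900.00/5060.00 = 45.43 cm; ȳ = 164780.00/5060.00 = 32.57 cm.

x̄ = 45.43 cm, ȳ = 32.57 cm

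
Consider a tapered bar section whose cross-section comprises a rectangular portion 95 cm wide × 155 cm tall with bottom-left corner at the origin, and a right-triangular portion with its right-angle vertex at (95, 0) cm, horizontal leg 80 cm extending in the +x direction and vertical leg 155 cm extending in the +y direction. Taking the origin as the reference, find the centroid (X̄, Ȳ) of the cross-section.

X̄ = 69.48 cm, Ȳ = 69.85 cm

rectangular portion: A = 95 × 155 = 14725.00, centroid at (47.50, 77.50).
triangular portion: A = ½·80·155 = 6200.00, centroid at (121.67, 51.67).
ΣA = 20925.00 cm², ΣAX̄ = 1453770.83 cm³, ΣAȲ = 1461520.83 cm³.
X̄ = 1453770.83/20925.00 = 69.48 cm; Ȳ = 1461520.83/20925.00 = 69.85 cm.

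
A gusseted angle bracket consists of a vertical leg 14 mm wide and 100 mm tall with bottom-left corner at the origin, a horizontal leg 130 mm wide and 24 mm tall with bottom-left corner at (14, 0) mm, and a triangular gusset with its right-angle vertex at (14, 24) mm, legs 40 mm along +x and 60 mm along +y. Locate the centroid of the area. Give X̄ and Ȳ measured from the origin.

X̄ = 50.54 mm, Ȳ = 28.01 mm

Part | A | x̄ᵢ | ȳᵢ | A·x̄ᵢ | A·ȳᵢ
vertical leg | 1400.00 | 7.00 | 50.00 | 9800.00 | 70000.00
horizontal leg | 3120.00 | 79.00 | 12.00 | 246480.00 | 37440.00
gusset | 1200.00 | 27.33 | 44.00 | 32800.00 | 52800.00
Σ | 5720.00 |  |  | 289080.00 | 160240.00
X̄ = 289080.00 / 5720.00 = 50.54 mm
Ȳ = 160240.00 / 5720.00 = 28.01 mm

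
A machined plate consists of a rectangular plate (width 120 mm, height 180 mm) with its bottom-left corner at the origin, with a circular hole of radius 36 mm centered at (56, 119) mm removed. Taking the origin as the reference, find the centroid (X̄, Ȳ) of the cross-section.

plate: A = 120 × 180 = 21600.00, centroid at (60.00, 90.00).
hole: A = −π·36² = -4071.50, centroid at (56.00, 119.00).
ΣA = 17528.50 mm², ΣAX̄ = 1067995.77 mm³, ΣAȲ = 1459491.01 mm³.
X̄ = 1067995.77/17528.50 = 60.93 mm; Ȳ = 1459491.01/17528.50 = 83.26 mm.

X̄ = 60.93 mm, Ȳ = 83.26 mm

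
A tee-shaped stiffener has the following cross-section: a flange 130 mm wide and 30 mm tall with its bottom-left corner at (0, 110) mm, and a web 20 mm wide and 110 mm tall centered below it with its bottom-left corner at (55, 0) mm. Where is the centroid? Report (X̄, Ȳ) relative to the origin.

web: A = 20 × 110 = 2200.00, centroid at (65.00, 55.00).
flange: A = 130 × 30 = 3900.00, centroid at (65.00, 125.00).
ΣA = 6100.00 mm²
ΣAX̄ = (2200.00)(65.00) + (3900.00)(65.00) = 396500.00 mm³
ΣAȲ = (2200.00)(55.00) + (3900.00)(125.00) = 608500.00 mm³
X̄ = 396500.00 / 6100.00 = 65.00 mm
Ȳ = 608500.00 / 6100.00 = 99.75 mm

X̄ = 65.00 mm, Ȳ = 99.75 mm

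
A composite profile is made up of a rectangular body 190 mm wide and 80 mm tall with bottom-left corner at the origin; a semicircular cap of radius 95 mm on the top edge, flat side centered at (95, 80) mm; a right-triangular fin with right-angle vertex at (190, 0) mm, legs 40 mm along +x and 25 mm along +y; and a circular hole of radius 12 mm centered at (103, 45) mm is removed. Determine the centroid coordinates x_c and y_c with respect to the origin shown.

rectangular body: A = 190 × 80 = 15200.00, centroid at (95.00, 40.00).
semicircular top: A = ½π·95² = 14176.44, centroid at (95.00, 120.32).
triangular fin: A = ½·40·25 = 500.00, centroid at (203.33, 8.33).
hole: A = −π·12² = -452.39, centroid at (103.00, 45.00).
ΣA = 29424.05 mm²
ΣAx_c = (15200.00)(95.00) + (14176.44)(95.00) + (500.00)(203.33) + (-452.39)(103.00) = 2845832.07 mm³
ΣAy_c = (15200.00)(40.00) + (14176.44)(120.32) + (500.00)(8.33) + (-452.39)(45.00) = 2297507.43 mm³
x_c = 2845832.07 / 29424.05 = 96.72 mm
y_c = 2297507.43 / 29424.05 = 78.08 mm

x_c = 96.72 mm, y_c = 78.08 mm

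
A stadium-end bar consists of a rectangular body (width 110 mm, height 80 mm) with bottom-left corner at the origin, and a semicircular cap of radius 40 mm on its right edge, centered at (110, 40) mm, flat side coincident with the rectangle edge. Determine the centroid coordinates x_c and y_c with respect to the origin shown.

x_c = 70.99 mm, y_c = 40.00 mm

Part | A | x̄ᵢ | ȳᵢ | A·x̄ᵢ | A·ȳᵢ
rectangular body | 8800.00 | 55.00 | 40.00 | 484000.00 | 352000.00
semicircular end | 2513.27 | 126.98 | 40.00 | 319126.82 | 100530.96
Σ | 11313.27 |  |  | 803126.82 | 452530.96
x_c = 803126.82 / 11313.27 = 70.99 mm
y_c = 452530.96 / 11313.27 = 40.00 mm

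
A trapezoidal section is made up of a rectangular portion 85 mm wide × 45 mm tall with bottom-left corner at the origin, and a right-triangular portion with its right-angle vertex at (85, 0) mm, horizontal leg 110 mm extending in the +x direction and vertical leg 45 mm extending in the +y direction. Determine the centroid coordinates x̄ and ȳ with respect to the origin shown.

rectangular portion: A = 85 × 45 = 3825.00, centroid at (42.50, 22.50).
triangular portion: A = ½·110·45 = 2475.00, centroid at (121.67, 15.00).
ΣA = 6300.00 mm², ΣAx̄ = 463687.50 mm³, ΣAȳ = 123187.50 mm³.
x̄ = 463687.50/6300.00 = 73.60 mm; ȳ = 123187.50/6300.00 = 19.55 mm.

x̄ = 73.60 mm, ȳ = 19.55 mm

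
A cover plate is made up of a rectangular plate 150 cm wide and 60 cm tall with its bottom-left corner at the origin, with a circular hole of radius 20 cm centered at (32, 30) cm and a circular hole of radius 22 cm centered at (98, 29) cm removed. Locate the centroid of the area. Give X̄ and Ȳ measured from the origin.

plate: A = 150 × 60 = 9000.00, centroid at (75.00, 30.00).
hole 1: A = −π·20² = -1256.64, centroid at (32.00, 30.00).
hole 2: A = −π·22² = -1520.53, centroid at (98.00, 29.00).
ΣA = 6222.83 cm²
ΣAX̄ = (9000.00)(75.00) + (-1256.64)(32.00) + (-1520.53)(98.00) = 485775.59 cm³
ΣAȲ = (9000.00)(30.00) + (-1256.64)(30.00) + (-1520.53)(29.00) = 188205.49 cm³
X̄ = 485775.59 / 6222.83 = 78.06 cm
Ȳ = 188205.49 / 6222.83 = 30.24 cm

X̄ = 78.06 cm, Ȳ = 30.24 cm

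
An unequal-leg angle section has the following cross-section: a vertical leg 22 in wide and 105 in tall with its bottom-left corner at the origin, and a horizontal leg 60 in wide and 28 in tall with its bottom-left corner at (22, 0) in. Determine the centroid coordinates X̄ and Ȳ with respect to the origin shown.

vertical leg: A = 22 × 105 = 2310.00, centroid at (11.00, 52.50).
horizontal leg: A = 60 × 28 = 1680.00, centroid at (52.00, 14.00).
ΣA = 3990.00 in²
ΣAX̄ = (2310.00)(11.00) + (1680.00)(52.00) = 112770.00 in³
ΣAȲ = (2310.00)(52.50) + (1680.00)(14.00) = 144795.00 in³
X̄ = 112770.00 / 3990.00 = 28.26 in
Ȳ = 144795.00 / 3990.00 = 36.29 in

X̄ = 28.26 in, Ȳ = 36.29 in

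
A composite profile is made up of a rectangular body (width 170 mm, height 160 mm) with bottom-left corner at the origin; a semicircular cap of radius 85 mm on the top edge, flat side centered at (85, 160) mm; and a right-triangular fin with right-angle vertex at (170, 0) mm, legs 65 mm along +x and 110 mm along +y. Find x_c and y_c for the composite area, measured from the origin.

x_c = 94.05 mm, y_c = 107.60 mm

Part | A | x̄ᵢ | ȳᵢ | A·x̄ᵢ | A·ȳᵢ
rectangular body | 27200.00 | 85.00 | 80.00 | 2312000.00 | 2176000.00
semicircular top | 11349.00 | 85.00 | 196.08 | 964665.29 | 2225257.22
triangular fin | 3575.00 | 191.67 | 36.67 | 685208.33 | 131083.33
Σ | 42124.00 |  |  | 3961873.63 | 4532340.55
x_c = 3961873.63 / 42124.00 = 94.05 mm
y_c = 4532340.55 / 42124.00 = 107.60 mm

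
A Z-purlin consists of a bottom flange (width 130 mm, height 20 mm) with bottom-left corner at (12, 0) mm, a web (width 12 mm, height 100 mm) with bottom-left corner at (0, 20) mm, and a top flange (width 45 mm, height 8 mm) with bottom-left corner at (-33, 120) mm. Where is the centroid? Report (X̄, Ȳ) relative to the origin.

X̄ = 48.95 mm, Ȳ = 37.17 mm

Part | A | x̄ᵢ | ȳᵢ | A·x̄ᵢ | A·ȳᵢ
bottom flange | 2600.00 | 77.00 | 10.00 | 200200.00 | 26000.00
web | 1200.00 | 6.00 | 70.00 | 7200.00 | 84000.00
top flange | 360.00 | -10.50 | 124.00 | -3780.00 | 44640.00
Σ | 4160.00 |  |  | 203620.00 | 154640.00
X̄ = 203620.00 / 4160.00 = 48.95 mm
Ȳ = 154640.00 / 4160.00 = 37.17 mm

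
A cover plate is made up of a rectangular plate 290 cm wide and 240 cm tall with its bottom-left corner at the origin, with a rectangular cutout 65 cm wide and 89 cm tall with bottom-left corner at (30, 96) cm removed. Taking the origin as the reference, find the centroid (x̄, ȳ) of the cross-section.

x̄ = 152.48 cm, ȳ = 118.14 cm

plate: A = 290 × 240 = 69600.00, centroid at (145.00, 120.00).
hole: A = −(65 × 89) = -5785.00, centroid at (62.50, 140.50).
ΣA = 63815.00 cm², ΣAx̄ = 9730437.50 cm³, ΣAȳ = 7539207.50 cm³.
x̄ = 9730437.50/63815.00 = 152.48 cm; ȳ = 7539207.50/63815.00 = 118.14 cm.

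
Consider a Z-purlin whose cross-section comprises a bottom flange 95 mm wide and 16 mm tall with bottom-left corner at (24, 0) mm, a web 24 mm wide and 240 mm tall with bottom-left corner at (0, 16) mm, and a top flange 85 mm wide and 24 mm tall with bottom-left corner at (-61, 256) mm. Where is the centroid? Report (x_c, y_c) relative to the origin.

x_c = 15.03 mm, y_c = 144.02 mm

Part | A | x̄ᵢ | ȳᵢ | A·x̄ᵢ | A·ȳᵢ
bottom flange | 1520.00 | 71.50 | 8.00 | 108680.00 | 12160.00
web | 5760.00 | 12.00 | 136.00 | 69120.00 | 783360.00
top flange | 2040.00 | -18.50 | 268.00 | -37740.00 | 546720.00
Σ | 9320.00 |  |  | 140060.00 | 1342240.00
x_c = 140060.00 / 9320.00 = 15.03 mm
y_c = 1342240.00 / 9320.00 = 144.02 mm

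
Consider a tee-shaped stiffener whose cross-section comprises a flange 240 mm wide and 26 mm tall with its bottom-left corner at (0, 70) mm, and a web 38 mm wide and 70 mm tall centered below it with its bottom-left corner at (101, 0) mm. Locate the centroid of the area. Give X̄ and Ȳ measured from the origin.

Part | A | x̄ᵢ | ȳᵢ | A·x̄ᵢ | A·ȳᵢ
web | 2660.00 | 120.00 | 35.00 | 319200.00 | 93100.00
flange | 6240.00 | 120.00 | 83.00 | 748800.00 | 517920.00
Σ | 8900.00 |  |  | 1068000.00 | 611020.00
X̄ = 1068000.00 / 8900.00 = 120.00 mm
Ȳ = 611020.00 / 8900.00 = 68.65 mm

X̄ = 120.00 mm, Ȳ = 68.65 mm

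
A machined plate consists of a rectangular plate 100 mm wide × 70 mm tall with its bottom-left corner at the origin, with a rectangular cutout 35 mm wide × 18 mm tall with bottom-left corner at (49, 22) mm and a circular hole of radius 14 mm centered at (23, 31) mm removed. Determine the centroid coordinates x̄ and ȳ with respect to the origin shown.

x̄ = 51.08 mm, ȳ = 35.87 mm

plate: A = 100 × 70 = 7000.00, centroid at (50.00, 35.00).
hole 1: A = −(35 × 18) = -630.00, centroid at (66.50, 31.00).
hole 2: A = −π·14² = -615.75, centroid at (23.00, 31.00).
ΣA = 5754.25 mm²
ΣAx̄ = (7000.00)(50.00) + (-630.00)(66.50) + (-615.75)(23.00) = 293942.70 mm³
ΣAȳ = (7000.00)(35.00) + (-630.00)(31.00) + (-615.75)(31.00) = 206381.68 mm³
x̄ = 293942.70 / 5754.25 = 51.08 mm
ȳ = 206381.68 / 5754.25 = 35.87 mm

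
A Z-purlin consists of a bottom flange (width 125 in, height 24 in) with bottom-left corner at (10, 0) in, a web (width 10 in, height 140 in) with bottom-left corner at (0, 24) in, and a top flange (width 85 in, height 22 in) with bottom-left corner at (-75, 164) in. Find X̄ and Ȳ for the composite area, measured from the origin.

X̄ = 26.11 in, Ȳ = 78.92 in

Part | A | x̄ᵢ | ȳᵢ | A·x̄ᵢ | A·ȳᵢ
bottom flange | 3000.00 | 72.50 | 12.00 | 217500.00 | 36000.00
web | 1400.00 | 5.00 | 94.00 | 7000.00 | 131600.00
top flange | 1870.00 | -32.50 | 175.00 | -60775.00 | 327250.00
Σ | 6270.00 |  |  | 163725.00 | 494850.00
X̄ = 163725.00 / 6270.00 = 26.11 in
Ȳ = 494850.00 / 6270.00 = 78.92 in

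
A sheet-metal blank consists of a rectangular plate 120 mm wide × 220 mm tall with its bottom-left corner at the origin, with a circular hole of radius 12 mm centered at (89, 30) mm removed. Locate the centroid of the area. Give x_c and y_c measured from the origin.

plate: A = 120 × 220 = 26400.00, centroid at (60.00, 110.00).
hole: A = −π·12² = -452.39, centroid at (89.00, 30.00).
ΣA = 25947.61 mm²
ΣAx_c = (26400.00)(60.00) + (-452.39)(89.00) = 1543737.35 mm³
ΣAy_c = (26400.00)(110.00) + (-452.39)(30.00) = 2890428.32 mm³
x_c = 1543737.35 / 25947.61 = 59.49 mm
y_c = 2890428.32 / 25947.61 = 111.39 mm

x_c = 59.49 mm, y_c = 111.39 mm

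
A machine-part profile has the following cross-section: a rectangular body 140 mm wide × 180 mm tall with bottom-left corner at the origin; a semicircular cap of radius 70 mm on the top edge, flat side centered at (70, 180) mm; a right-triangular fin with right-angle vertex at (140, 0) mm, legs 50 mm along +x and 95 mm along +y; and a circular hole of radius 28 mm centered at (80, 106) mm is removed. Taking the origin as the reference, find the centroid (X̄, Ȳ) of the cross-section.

rectangular body: A = 140 × 180 = 25200.00, centroid at (70.00, 90.00).
semicircular top: A = ½π·70² = 7696.90, centroid at (70.00, 209.71).
triangular fin: A = ½·50·95 = 2375.00, centroid at (156.67, 31.67).
hole: A = −π·28² = -2463.01, centroid at (80.00, 106.00).
ΣA = 32808.89 mm²
ΣAX̄ = (25200.00)(70.00) + (7696.90)(70.00) + (2375.00)(156.67) + (-2463.01)(80.00) = 2477825.78 mm³
ΣAȲ = (25200.00)(90.00) + (7696.90)(209.71) + (2375.00)(31.67) + (-2463.01)(106.00) = 3696238.44 mm³
X̄ = 2477825.78 / 32808.89 = 75.52 mm
Ȳ = 3696238.44 / 32808.89 = 112.66 mm

X̄ = 75.52 mm, Ȳ = 112.66 mm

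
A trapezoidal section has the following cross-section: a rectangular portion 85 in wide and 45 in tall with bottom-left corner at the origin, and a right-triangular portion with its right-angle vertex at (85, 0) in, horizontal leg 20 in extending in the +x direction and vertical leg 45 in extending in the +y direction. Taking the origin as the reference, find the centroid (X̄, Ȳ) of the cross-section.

Part | A | x̄ᵢ | ȳᵢ | A·x̄ᵢ | A·ȳᵢ
rectangular portion | 3825.00 | 42.50 | 22.50 | 162562.50 | 86062.50
triangular portion | 450.00 | 91.67 | 15.00 | 41250.00 | 6750.00
Σ | 4275.00 |  |  | 203812.50 | 92812.50
X̄ = 203812.50 / 4275.00 = 47.68 in
Ȳ = 92812.50 / 4275.00 = 21.71 in

X̄ = 47.68 in, Ȳ = 21.71 in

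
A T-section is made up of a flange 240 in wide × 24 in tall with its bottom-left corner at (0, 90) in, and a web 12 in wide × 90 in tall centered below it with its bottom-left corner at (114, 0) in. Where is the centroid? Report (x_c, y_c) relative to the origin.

x_c = 120.00 in, y_c = 93.00 in

web: A = 12 × 90 = 1080.00, centroid at (120.00, 45.00).
flange: A = 240 × 24 = 5760.00, centroid at (120.00, 102.00).
ΣA = 6840.00 in²
ΣAx_c = (1080.00)(120.00) + (5760.00)(120.00) = 820800.00 in³
ΣAy_c = (1080.00)(45.00) + (5760.00)(102.00) = 636120.00 in³
x_c = 820800.00 / 6840.00 = 120.00 in
y_c = 636120.00 / 6840.00 = 93.00 in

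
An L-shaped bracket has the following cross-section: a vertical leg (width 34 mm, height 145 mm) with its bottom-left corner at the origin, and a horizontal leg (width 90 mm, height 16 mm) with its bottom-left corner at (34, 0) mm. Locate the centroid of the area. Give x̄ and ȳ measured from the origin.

x̄ = 31.02 mm, ȳ = 57.92 mm

Part | A | x̄ᵢ | ȳᵢ | A·x̄ᵢ | A·ȳᵢ
vertical leg | 4930.00 | 17.00 | 72.50 | 83810.00 | 357425.00
horizontal leg | 1440.00 | 79.00 | 8.00 | 113760.00 | 11520.00
Σ | 6370.00 |  |  | 197570.00 | 368945.00
x̄ = 197570.00 / 6370.00 = 31.02 mm
ȳ = 368945.00 / 6370.00 = 57.92 mm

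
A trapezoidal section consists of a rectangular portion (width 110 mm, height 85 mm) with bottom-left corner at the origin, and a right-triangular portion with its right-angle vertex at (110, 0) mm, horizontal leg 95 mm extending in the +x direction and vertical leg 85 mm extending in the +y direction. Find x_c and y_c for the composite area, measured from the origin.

x_c = 81.14 mm, y_c = 38.23 mm

rectangular portion: A = 110 × 85 = 9350.00, centroid at (55.00, 42.50).
triangular portion: A = ½·95·85 = 4037.50, centroid at (141.67, 28.33).
ΣA = 13387.50 mm²
ΣAx_c = (9350.00)(55.00) + (4037.50)(141.67) = 1086229.17 mm³
ΣAy_c = (9350.00)(42.50) + (4037.50)(28.33) = 511770.83 mm³
x_c = 1086229.17 / 13387.50 = 81.14 mm
y_c = 511770.83 / 13387.50 = 38.23 mm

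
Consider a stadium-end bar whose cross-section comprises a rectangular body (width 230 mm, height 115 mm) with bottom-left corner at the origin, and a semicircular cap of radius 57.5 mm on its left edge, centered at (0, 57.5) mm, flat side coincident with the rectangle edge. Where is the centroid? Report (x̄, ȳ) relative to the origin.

rectangular body: A = 230 × 115 = 26450.00, centroid at (115.00, 57.50).
semicircular end: A = ½π·57.5² = 5193.45, centroid at (-24.40, 57.50).
ΣA = 31643.45 mm², ΣAx̄ = 2915010.42 mm³, ΣAȳ = 1819498.11 mm³.
x̄ = 2915010.42/31643.45 = 92.12 mm; ȳ = 1819498.11/31643.45 = 57.50 mm.

x̄ = 92.12 mm, ȳ = 57.50 mm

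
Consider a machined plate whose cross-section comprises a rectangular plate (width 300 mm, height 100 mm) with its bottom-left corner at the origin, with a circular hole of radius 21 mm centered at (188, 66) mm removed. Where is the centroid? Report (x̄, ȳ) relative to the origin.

x̄ = 148.16 mm, ȳ = 49.23 mm

plate: A = 300 × 100 = 30000.00, centroid at (150.00, 50.00).
hole: A = −π·21² = -1385.44, centroid at (188.00, 66.00).
ΣA = 28614.56 mm², ΣAx̄ = 4239536.84 mm³, ΣAȳ = 1408560.80 mm³.
x̄ = 4239536.84/28614.56 = 148.16 mm; ȳ = 1408560.80/28614.56 = 49.23 mm.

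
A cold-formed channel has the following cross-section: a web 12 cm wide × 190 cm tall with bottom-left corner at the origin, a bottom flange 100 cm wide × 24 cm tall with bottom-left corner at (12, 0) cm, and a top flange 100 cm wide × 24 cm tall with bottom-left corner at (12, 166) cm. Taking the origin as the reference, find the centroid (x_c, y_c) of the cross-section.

x_c = 43.97 cm, y_c = 95.00 cm

Part | A | x̄ᵢ | ȳᵢ | A·x̄ᵢ | A·ȳᵢ
web | 2280.00 | 6.00 | 95.00 | 13680.00 | 216600.00
bottom flange | 2400.00 | 62.00 | 12.00 | 148800.00 | 28800.00
top flange | 2400.00 | 62.00 | 178.00 | 148800.00 | 427200.00
Σ | 7080.00 |  |  | 311280.00 | 672600.00
x_c = 311280.00 / 7080.00 = 43.97 cm
y_c = 672600.00 / 7080.00 = 95.00 cm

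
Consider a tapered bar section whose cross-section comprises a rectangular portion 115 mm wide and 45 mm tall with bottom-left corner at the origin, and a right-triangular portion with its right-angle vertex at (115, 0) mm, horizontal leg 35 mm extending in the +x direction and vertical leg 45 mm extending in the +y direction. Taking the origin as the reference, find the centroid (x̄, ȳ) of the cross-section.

x̄ = 66.64 mm, ȳ = 21.51 mm

rectangular portion: A = 115 × 45 = 5175.00, centroid at (57.50, 22.50).
triangular portion: A = ½·35·45 = 787.50, centroid at (126.67, 15.00).
ΣA = 5962.50 mm²
ΣAx̄ = (5175.00)(57.50) + (787.50)(126.67) = 397312.50 mm³
ΣAȳ = (5175.00)(22.50) + (787.50)(15.00) = 128250.00 mm³
x̄ = 397312.50 / 5962.50 = 66.64 mm
ȳ = 128250.00 / 5962.50 = 21.51 mm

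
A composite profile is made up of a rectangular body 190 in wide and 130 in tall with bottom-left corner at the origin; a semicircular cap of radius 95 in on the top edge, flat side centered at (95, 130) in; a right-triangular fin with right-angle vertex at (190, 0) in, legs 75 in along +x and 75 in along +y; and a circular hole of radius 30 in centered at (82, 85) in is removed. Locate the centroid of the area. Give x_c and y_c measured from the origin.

rectangular body: A = 190 × 130 = 24700.00, centroid at (95.00, 65.00).
semicircular top: A = ½π·95² = 14176.44, centroid at (95.00, 170.32).
triangular fin: A = ½·75·75 = 2812.50, centroid at (215.00, 25.00).
hole: A = −π·30² = -2827.43, centroid at (82.00, 85.00).
ΣA = 38861.50 in², ΣAx_c = 4066099.46 in³, ΣAy_c = 3850000.79 in³.
x_c = 4066099.46/38861.50 = 104.63 in; y_c = 3850000.79/38861.50 = 99.07 in.

x_c = 104.63 in, y_c = 99.07 in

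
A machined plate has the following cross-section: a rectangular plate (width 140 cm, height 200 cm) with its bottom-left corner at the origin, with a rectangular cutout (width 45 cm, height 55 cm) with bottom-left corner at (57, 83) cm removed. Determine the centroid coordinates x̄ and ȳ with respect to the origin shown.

x̄ = 69.08 cm, ȳ = 98.98 cm

plate: A = 140 × 200 = 28000.00, centroid at (70.00, 100.00).
hole: A = −(45 × 55) = -2475.00, centroid at (79.50, 110.50).
ΣA = 25525.00 cm²
ΣAx̄ = (28000.00)(70.00) + (-2475.00)(79.50) = 1763237.50 cm³
ΣAȳ = (28000.00)(100.00) + (-2475.00)(110.50) = 2526512.50 cm³
x̄ = 1763237.50 / 25525.00 = 69.08 cm
ȳ = 2526512.50 / 25525.00 = 98.98 cm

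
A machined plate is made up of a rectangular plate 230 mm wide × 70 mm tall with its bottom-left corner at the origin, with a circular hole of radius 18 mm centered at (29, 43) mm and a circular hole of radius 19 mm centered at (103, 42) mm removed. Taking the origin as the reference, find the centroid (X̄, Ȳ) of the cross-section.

plate: A = 230 × 70 = 16100.00, centroid at (115.00, 35.00).
hole 1: A = −π·18² = -1017.88, centroid at (29.00, 43.00).
hole 2: A = −π·19² = -1134.11, centroid at (103.00, 42.00).
ΣA = 13948.01 mm²
ΣAX̄ = (16100.00)(115.00) + (-1017.88)(29.00) + (-1134.11)(103.00) = 1705167.76 mm³
ΣAȲ = (16100.00)(35.00) + (-1017.88)(43.00) + (-1134.11)(42.00) = 472098.50 mm³
X̄ = 1705167.76 / 13948.01 = 122.25 mm
Ȳ = 472098.50 / 13948.01 = 33.85 mm

X̄ = 122.25 mm, Ȳ = 33.85 mm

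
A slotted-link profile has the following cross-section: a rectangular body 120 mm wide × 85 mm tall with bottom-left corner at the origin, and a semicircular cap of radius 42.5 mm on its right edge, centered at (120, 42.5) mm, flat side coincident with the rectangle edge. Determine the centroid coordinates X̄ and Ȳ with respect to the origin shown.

rectangular body: A = 120 × 85 = 10200.00, centroid at (60.00, 42.50).
semicircular end: A = ½π·42.5² = 2837.25, centroid at (138.04, 42.50).
ΣA = 13037.25 mm²
ΣAX̄ = (10200.00)(60.00) + (2837.25)(138.04) = 1003647.19 mm³
ΣAȲ = (10200.00)(42.50) + (2837.25)(42.50) = 554083.16 mm³
X̄ = 1003647.19 / 13037.25 = 76.98 mm
Ȳ = 554083.16 / 13037.25 = 42.50 mm

X̄ = 76.98 mm, Ȳ = 42.50 mm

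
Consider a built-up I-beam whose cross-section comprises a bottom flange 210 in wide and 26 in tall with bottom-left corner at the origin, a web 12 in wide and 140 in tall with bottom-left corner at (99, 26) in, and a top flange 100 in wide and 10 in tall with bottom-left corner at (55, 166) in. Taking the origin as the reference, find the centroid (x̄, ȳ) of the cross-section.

bottom flange: A = 210 × 26 = 5460.00, centroid at (105.00, 13.00).
web: A = 12 × 140 = 1680.00, centroid at (105.00, 96.00).
top flange: A = 100 × 10 = 1000.00, centroid at (105.00, 171.00).
ΣA = 8140.00 in²
ΣAx̄ = (5460.00)(105.00) + (1680.00)(105.00) + (1000.00)(105.00) = 854700.00 in³
ΣAȳ = (5460.00)(13.00) + (1680.00)(96.00) + (1000.00)(171.00) = 403260.00 in³
x̄ = 854700.00 / 8140.00 = 105.00 in
ȳ = 403260.00 / 8140.00 = 49.54 in

x̄ = 105.00 in, ȳ = 49.54 in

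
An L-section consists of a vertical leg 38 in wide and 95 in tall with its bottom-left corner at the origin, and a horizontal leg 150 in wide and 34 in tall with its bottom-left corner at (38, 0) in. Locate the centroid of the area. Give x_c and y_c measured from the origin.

x_c = 74.04 in, y_c = 29.64 in

vertical leg: A = 38 × 95 = 3610.00, centroid at (19.00, 47.50).
horizontal leg: A = 150 × 34 = 5100.00, centroid at (113.00, 17.00).
ΣA = 8710.00 in², ΣAx_c = 644890.00 in³, ΣAy_c = 258175.00 in³.
x_c = 644890.00/8710.00 = 74.04 in; y_c = 258175.00/8710.00 = 29.64 in.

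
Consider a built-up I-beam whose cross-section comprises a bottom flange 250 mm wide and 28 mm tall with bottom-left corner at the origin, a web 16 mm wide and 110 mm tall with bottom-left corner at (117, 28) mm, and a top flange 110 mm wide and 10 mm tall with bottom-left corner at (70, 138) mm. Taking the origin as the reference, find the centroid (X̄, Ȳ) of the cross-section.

bottom flange: A = 250 × 28 = 7000.00, centroid at (125.00, 14.00).
web: A = 16 × 110 = 1760.00, centroid at (125.00, 83.00).
top flange: A = 110 × 10 = 1100.00, centroid at (125.00, 143.00).
ΣA = 9860.00 mm², ΣAX̄ = 1232500.00 mm³, ΣAȲ = 401380.00 mm³.
X̄ = 1232500.00/9860.00 = 125.00 mm; Ȳ = 401380.00/9860.00 = 40.71 mm.

X̄ = 125.00 mm, Ȳ = 40.71 mm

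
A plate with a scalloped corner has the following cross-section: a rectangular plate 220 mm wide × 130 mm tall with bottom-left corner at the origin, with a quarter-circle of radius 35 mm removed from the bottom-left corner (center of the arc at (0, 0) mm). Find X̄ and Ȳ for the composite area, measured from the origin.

X̄ = 113.31 mm, Ȳ = 66.75 mm

plate: A = 220 × 130 = 28600.00, centroid at (110.00, 65.00).
removed quarter-circle: A = −¼π·35² = -962.11, centroid at (14.85, 14.85).
ΣA = 27637.89 mm², ΣAX̄ = 3131708.33 mm³, ΣAȲ = 1844708.33 mm³.
X̄ = 3131708.33/27637.89 = 113.31 mm; Ȳ = 1844708.33/27637.89 = 66.75 mm.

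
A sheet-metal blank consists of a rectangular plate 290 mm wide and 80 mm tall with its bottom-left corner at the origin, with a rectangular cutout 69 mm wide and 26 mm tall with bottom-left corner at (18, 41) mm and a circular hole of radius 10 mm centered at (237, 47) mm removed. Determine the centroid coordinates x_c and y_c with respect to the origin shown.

x_c = 151.50 mm, y_c = 38.70 mm

plate: A = 290 × 80 = 23200.00, centroid at (145.00, 40.00).
hole 1: A = −(69 × 26) = -1794.00, centroid at (52.50, 54.00).
hole 2: A = −π·10² = -314.16, centroid at (237.00, 47.00).
ΣA = 21091.84 mm²
ΣAx_c = (23200.00)(145.00) + (-1794.00)(52.50) + (-314.16)(237.00) = 3195359.25 mm³
ΣAy_c = (23200.00)(40.00) + (-1794.00)(54.00) + (-314.16)(47.00) = 816358.51 mm³
x_c = 3195359.25 / 21091.84 = 151.50 mm
y_c = 816358.51 / 21091.84 = 38.70 mm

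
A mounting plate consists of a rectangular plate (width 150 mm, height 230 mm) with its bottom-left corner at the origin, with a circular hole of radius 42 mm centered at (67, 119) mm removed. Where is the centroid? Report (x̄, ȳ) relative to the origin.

Part | A | x̄ᵢ | ȳᵢ | A·x̄ᵢ | A·ȳᵢ
plate | 34500.00 | 75.00 | 115.00 | 2587500.00 | 3967500.00
hole | -5541.77 | 67.00 | 119.00 | -371298.55 | -659470.56
Σ | 28958.23 |  |  | 2216201.45 | 3308029.44
x̄ = 2216201.45 / 28958.23 = 76.53 mm
ȳ = 3308029.44 / 28958.23 = 114.23 mm

x̄ = 76.53 mm, ȳ = 114.23 mm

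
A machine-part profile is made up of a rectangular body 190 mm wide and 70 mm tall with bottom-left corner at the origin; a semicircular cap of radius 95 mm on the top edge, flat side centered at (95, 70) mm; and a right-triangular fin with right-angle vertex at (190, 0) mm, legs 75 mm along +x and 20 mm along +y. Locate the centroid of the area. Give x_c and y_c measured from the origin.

x_c = 98.19 mm, y_c = 72.08 mm

Part | A | x̄ᵢ | ȳᵢ | A·x̄ᵢ | A·ȳᵢ
rectangular body | 13300.00 | 95.00 | 35.00 | 1263500.00 | 465500.00
semicircular top | 14176.44 | 95.00 | 110.32 | 1346761.50 | 1563933.91
triangular fin | 750.00 | 215.00 | 6.67 | 161250.00 | 5000.00
Σ | 28226.44 |  |  | 2771511.50 | 2034433.91
x_c = 2771511.50 / 28226.44 = 98.19 mm
y_c = 2034433.91 / 28226.44 = 72.08 mm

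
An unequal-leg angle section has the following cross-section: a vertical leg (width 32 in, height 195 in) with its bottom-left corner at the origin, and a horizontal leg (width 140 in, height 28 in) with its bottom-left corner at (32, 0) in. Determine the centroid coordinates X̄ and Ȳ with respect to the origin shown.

X̄ = 49.18 in, Ȳ = 65.28 in

vertical leg: A = 32 × 195 = 6240.00, centroid at (16.00, 97.50).
horizontal leg: A = 140 × 28 = 3920.00, centroid at (102.00, 14.00).
ΣA = 10160.00 in²
ΣAX̄ = (6240.00)(16.00) + (3920.00)(102.00) = 499680.00 in³
ΣAȲ = (6240.00)(97.50) + (3920.00)(14.00) = 663280.00 in³
X̄ = 499680.00 / 10160.00 = 49.18 in
Ȳ = 663280.00 / 10160.00 = 65.28 in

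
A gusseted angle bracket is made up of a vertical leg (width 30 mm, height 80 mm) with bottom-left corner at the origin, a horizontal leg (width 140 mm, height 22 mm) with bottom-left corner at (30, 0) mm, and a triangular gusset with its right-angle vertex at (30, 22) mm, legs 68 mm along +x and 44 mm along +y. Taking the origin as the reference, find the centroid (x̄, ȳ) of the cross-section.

Part | A | x̄ᵢ | ȳᵢ | A·x̄ᵢ | A·ȳᵢ
vertical leg | 2400.00 | 15.00 | 40.00 | 36000.00 | 96000.00
horizontal leg | 3080.00 | 100.00 | 11.00 | 308000.00 | 33880.00
gusset | 1496.00 | 52.67 | 36.67 | 78789.33 | 54853.33
Σ | 6976.00 |  |  | 422789.33 | 184733.33
x̄ = 422789.33 / 6976.00 = 60.61 mm
ȳ = 184733.33 / 6976.00 = 26.48 mm

x̄ = 60.61 mm, ȳ = 26.48 mm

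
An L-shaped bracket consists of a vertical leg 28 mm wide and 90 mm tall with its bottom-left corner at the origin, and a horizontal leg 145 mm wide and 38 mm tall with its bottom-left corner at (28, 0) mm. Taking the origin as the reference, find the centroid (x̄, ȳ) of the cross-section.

x̄ = 73.35 mm, ȳ = 27.16 mm

Part | A | x̄ᵢ | ȳᵢ | A·x̄ᵢ | A·ȳᵢ
vertical leg | 2520.00 | 14.00 | 45.00 | 35280.00 | 113400.00
horizontal leg | 5510.00 | 100.50 | 19.00 | 553755.00 | 104690.00
Σ | 8030.00 |  |  | 589035.00 | 218090.00
x̄ = 589035.00 / 8030.00 = 73.35 mm
ȳ = 218090.00 / 8030.00 = 27.16 mm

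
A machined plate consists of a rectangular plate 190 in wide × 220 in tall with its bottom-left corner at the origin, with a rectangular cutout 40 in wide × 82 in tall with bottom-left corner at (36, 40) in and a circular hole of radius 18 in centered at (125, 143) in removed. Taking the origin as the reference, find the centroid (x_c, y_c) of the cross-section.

x_c = 97.60 in, y_c = 111.64 in

plate: A = 190 × 220 = 41800.00, centroid at (95.00, 110.00).
hole 1: A = −(40 × 82) = -3280.00, centroid at (56.00, 81.00).
hole 2: A = −π·18² = -1017.88, centroid at (125.00, 143.00).
ΣA = 37502.12 in², ΣAx_c = 3660085.50 in³, ΣAy_c = 4186763.73 in³.
x_c = 3660085.50/37502.12 = 97.60 in; y_c = 4186763.73/37502.12 = 111.64 in.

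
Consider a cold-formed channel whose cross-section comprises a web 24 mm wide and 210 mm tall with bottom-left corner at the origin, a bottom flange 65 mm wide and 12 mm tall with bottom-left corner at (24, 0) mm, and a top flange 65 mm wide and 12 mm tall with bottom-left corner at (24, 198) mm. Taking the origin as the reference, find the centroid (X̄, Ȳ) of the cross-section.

web: A = 24 × 210 = 5040.00, centroid at (12.00, 105.00).
bottom flange: A = 65 × 12 = 780.00, centroid at (56.50, 6.00).
top flange: A = 65 × 12 = 780.00, centroid at (56.50, 204.00).
ΣA = 6600.00 mm², ΣAX̄ = 148620.00 mm³, ΣAȲ = 693000.00 mm³.
X̄ = 148620.00/6600.00 = 22.52 mm; Ȳ = 693000.00/6600.00 = 105.00 mm.

X̄ = 22.52 mm, Ȳ = 105.00 mm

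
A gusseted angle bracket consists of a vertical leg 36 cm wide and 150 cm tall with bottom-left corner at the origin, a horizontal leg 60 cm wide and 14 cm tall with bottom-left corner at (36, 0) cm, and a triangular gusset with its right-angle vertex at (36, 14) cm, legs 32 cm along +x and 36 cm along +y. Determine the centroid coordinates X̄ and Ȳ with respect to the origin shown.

X̄ = 26.34 cm, Ȳ = 62.48 cm

vertical leg: A = 36 × 150 = 5400.00, centroid at (18.00, 75.00).
horizontal leg: A = 60 × 14 = 840.00, centroid at (66.00, 7.00).
gusset: A = ½·32·36 = 576.00, centroid at (46.67, 26.00).
ΣA = 6816.00 cm², ΣAX̄ = 179520.00 cm³, ΣAȲ = 425856.00 cm³.
X̄ = 179520.00/6816.00 = 26.34 cm; Ȳ = 425856.00/6816.00 = 62.48 cm.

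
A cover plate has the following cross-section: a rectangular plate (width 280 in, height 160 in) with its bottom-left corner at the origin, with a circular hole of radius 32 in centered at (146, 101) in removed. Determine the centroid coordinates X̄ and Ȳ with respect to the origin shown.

X̄ = 139.54 in, Ȳ = 78.38 in

plate: A = 280 × 160 = 44800.00, centroid at (140.00, 80.00).
hole: A = −π·32² = -3216.99, centroid at (146.00, 101.00).
ΣA = 41583.01 in², ΣAX̄ = 5802319.33 in³, ΣAȲ = 3259083.92 in³.
X̄ = 5802319.33/41583.01 = 139.54 in; Ȳ = 3259083.92/41583.01 = 78.38 in.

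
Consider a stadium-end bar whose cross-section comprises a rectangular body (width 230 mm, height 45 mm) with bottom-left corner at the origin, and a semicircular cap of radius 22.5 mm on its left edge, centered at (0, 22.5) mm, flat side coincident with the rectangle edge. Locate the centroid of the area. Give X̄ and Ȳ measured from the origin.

rectangular body: A = 230 × 45 = 10350.00, centroid at (115.00, 22.50).
semicircular end: A = ½π·22.5² = 795.22, centroid at (-9.55, 22.50).
ΣA = 11145.22 mm², ΣAX̄ = 1182656.25 mm³, ΣAȲ = 250767.35 mm³.
X̄ = 1182656.25/11145.22 = 106.11 mm; Ȳ = 250767.35/11145.22 = 22.50 mm.

X̄ = 106.11 mm, Ȳ = 22.50 mm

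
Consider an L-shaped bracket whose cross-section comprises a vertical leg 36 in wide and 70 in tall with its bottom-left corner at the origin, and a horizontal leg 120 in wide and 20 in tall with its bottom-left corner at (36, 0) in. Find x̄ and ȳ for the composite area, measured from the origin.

vertical leg: A = 36 × 70 = 2520.00, centroid at (18.00, 35.00).
horizontal leg: A = 120 × 20 = 2400.00, centroid at (96.00, 10.00).
ΣA = 4920.00 in²
ΣAx̄ = (2520.00)(18.00) + (2400.00)(96.00) = 275760.00 in³
ΣAȳ = (2520.00)(35.00) + (2400.00)(10.00) = 112200.00 in³
x̄ = 275760.00 / 4920.00 = 56.05 in
ȳ = 112200.00 / 4920.00 = 22.80 in

x̄ = 56.05 in, ȳ = 22.80 in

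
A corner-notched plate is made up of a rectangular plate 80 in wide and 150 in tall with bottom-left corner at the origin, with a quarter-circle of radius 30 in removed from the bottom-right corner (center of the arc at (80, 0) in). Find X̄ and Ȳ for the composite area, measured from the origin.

plate: A = 80 × 150 = 12000.00, centroid at (40.00, 75.00).
removed quarter-circle: A = −¼π·30² = -706.86, centroid at (67.27, 12.73).
ΣA = 11293.14 in²
ΣAX̄ = (12000.00)(40.00) + (-706.86)(67.27) = 432451.33 in³
ΣAȲ = (12000.00)(75.00) + (-706.86)(12.73) = 891000.00 in³
X̄ = 432451.33 / 11293.14 = 38.29 in
Ȳ = 891000.00 / 11293.14 = 78.90 in

X̄ = 38.29 in, Ȳ = 78.90 in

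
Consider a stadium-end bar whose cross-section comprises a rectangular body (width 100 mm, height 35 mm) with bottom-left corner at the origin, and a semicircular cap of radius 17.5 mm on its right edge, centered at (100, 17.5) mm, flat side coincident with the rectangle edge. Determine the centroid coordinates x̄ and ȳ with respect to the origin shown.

x̄ = 56.94 mm, ȳ = 17.50 mm

rectangular body: A = 100 × 35 = 3500.00, centroid at (50.00, 17.50).
semicircular end: A = ½π·17.5² = 481.06, centroid at (107.43, 17.50).
ΣA = 3981.06 mm², ΣAx̄ = 226678.55 mm³, ΣAȳ = 69668.49 mm³.
x̄ = 226678.55/3981.06 = 56.94 mm; ȳ = 69668.49/3981.06 = 17.50 mm.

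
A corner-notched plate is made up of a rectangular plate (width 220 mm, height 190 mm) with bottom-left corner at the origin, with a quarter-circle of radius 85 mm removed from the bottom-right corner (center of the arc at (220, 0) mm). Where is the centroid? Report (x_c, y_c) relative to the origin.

x_c = 98.39 mm, y_c = 104.26 mm

plate: A = 220 × 190 = 41800.00, centroid at (110.00, 95.00).
removed quarter-circle: A = −¼π·85² = -5674.50, centroid at (183.92, 36.08).
ΣA = 36125.50 mm², ΣAx_c = 3554317.95 mm³, ΣAy_c = 3766291.67 mm³.
x_c = 3554317.95/36125.50 = 98.39 mm; y_c = 3766291.67/36125.50 = 104.26 mm.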